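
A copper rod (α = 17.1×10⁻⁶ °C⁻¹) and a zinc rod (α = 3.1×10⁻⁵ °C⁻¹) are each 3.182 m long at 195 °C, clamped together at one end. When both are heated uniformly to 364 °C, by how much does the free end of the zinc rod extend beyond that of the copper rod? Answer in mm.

ΔT = 169 K
copper: ΔL = 17.1×10⁻⁶ × 3.182 m × 169 = 9.1957×10⁻³ m = 9.1957 mm
zinc: ΔL = 3.1×10⁻⁵ × 3.182 m × 169 = 1.6670×10⁻² m = 16.670 mm
difference = 16.670 − 9.1957 = 7.4743 mm

7.47 mm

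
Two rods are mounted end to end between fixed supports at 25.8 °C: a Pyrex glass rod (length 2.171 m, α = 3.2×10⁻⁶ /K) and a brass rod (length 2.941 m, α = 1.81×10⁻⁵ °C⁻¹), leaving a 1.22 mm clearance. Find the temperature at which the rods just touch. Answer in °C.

α₁L₁ = 6.9472×10⁻⁶ m/K, α₂L₂ = 5.32321×10⁻⁵ m/K → total 6.01793×10⁻⁵ m/K
ΔT = g/(α₁L₁+α₂L₂) = 1.22×10⁻³ / 6.01793×10⁻⁵ = 20.273 K
T = 25.8 + 20.273 = 46.073 °C

T = 46.1 °C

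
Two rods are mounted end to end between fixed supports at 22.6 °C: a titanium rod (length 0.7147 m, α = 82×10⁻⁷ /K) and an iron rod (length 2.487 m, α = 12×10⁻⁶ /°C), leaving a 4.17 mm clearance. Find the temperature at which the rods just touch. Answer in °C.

Gap closes when ΔL₁ + ΔL₂ = 4.17 mm = 4.17×10⁻³ m
(α₁L₁ + α₂L₂)ΔT = g
α₁L₁ + α₂L₂ = 82×10⁻⁷×0.7147 + 12×10⁻⁶×2.487 = 3.570454×10⁻⁵ m/K
ΔT = 4.17×10⁻³ / 3.570454×10⁻⁵ = 116.79 K
T = 22.6 + 116.79 = 139.39 °C

T = 139 °C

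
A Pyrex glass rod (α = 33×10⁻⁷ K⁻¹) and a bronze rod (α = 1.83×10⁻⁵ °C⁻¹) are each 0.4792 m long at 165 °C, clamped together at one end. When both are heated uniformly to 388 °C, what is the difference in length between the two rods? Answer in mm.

1.60 mm

ΔT = 223 K
Pyrex glass: ΔL = 33×10⁻⁷ × 0.4792 m × 223 = 3.5264×10⁻⁴ m = 0.35264 mm
bronze: ΔL = 1.83×10⁻⁵ × 0.4792 m × 223 = 1.9556×10⁻³ m = 1.9556 mm
difference = 1.9556 − 0.35264 = 1.60296 mm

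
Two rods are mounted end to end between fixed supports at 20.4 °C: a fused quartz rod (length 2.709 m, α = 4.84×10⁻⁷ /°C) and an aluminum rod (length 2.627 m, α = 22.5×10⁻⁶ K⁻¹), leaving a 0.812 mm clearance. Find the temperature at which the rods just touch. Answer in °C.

T = 33.8 °C

Gap closes when ΔL₁ + ΔL₂ = 0.812 mm = 8.12×10⁻⁴ m
(α₁L₁ + α₂L₂)ΔT = g
α₁L₁ + α₂L₂ = 4.84×10⁻⁷×2.709 + 22.5×10⁻⁶×2.627 = 6.0418656×10⁻⁵ m/K
ΔT = 8.12×10⁻⁴ / 6.0418656×10⁻⁵ = 13.440 K
T = 20.4 + 13.440 = 33.840 °C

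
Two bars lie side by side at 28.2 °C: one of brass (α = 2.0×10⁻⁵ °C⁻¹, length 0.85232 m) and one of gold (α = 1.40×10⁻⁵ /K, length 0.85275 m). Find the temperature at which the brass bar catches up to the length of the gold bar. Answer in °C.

L₁(1 + α₁ΔT) = L₂(1 + α₂ΔT) ⇒ ΔT = (L₂ − L₁)/(α₁L₁ − α₂L₂)
L₂ − L₁ = 0.85275 − 0.85232 = 4.30×10⁻⁴ m
α₁L₁ − α₂L₂ = 2.0×10⁻⁵×0.85232 − 1.40×10⁻⁵×0.85275 = 5.1079×10⁻⁶ m/K
ΔT = 4.30×10⁻⁴ / 5.1079×10⁻⁶ = 84.183 K
T = 28.2 + 84.183 = 112.383 °C

T = 112.4 °C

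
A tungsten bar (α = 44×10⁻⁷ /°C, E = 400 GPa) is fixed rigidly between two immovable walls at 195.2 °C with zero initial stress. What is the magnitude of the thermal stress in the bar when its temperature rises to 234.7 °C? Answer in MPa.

σ = 69.5 MPa

Fully constrained: the free strain ε = αΔT is blocked, so σ = Eε = EαΔT.
|ΔT| = 39.5 K
σ = 400×10⁹ × 44×10⁻⁷ × 39.5 = 6.95×10⁷ Pa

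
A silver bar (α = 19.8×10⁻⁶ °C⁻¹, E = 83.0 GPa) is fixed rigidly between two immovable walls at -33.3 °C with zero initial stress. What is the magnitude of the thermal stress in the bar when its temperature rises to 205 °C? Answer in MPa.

Fully constrained: the free strain ε = αΔT is blocked, so σ = Eε = EαΔT.
|ΔT| = 238.3 K
σ = 83.0×10⁹ × 19.8×10⁻⁶ × 238.3 = 3.92×10⁸ Pa

σ = 392 MPa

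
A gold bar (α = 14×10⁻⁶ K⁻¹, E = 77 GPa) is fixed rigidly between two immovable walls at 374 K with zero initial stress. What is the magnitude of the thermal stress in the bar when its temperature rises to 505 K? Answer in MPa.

Fully constrained: the free strain ε = αΔT is blocked, so σ = Eε = EαΔT.
|ΔT| = 131 K
σ = 77.0×10⁹ × 14×10⁻⁶ × 131 = 1.41×10⁸ Pa

σ = 141 MPa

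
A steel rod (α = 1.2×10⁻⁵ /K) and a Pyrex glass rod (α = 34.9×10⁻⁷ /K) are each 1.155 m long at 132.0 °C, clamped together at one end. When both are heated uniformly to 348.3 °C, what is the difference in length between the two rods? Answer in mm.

2.13 mm

ΔT = 216.3 K
steel: ΔL = 1.2×10⁻⁵ × 1.155 m × 216.3 = 2.9979×10⁻³ m = 2.9979 mm
Pyrex glass: ΔL = 34.9×10⁻⁷ × 1.155 m × 216.3 = 8.7189×10⁻⁴ m = 0.87189 mm
difference = 2.9979 − 0.87189 = 2.12601 mm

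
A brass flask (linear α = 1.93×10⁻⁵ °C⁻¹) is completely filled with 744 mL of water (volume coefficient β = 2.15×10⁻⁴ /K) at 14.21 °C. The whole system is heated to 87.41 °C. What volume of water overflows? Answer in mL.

The flask also expands: β_container ≈ 3α = 5.79×10⁻⁵ /K
Net overflow = V₀(β_liq − 3α_cont)ΔT
β − 3α = 2.15×10⁻⁴ − 5.79×10⁻⁵ = 1.571×10⁻⁴ /K; ΔT = 73.20 K
ΔV = 744 × 1.571×10⁻⁴ × 73.20 = 8.56 mL

8.56 mL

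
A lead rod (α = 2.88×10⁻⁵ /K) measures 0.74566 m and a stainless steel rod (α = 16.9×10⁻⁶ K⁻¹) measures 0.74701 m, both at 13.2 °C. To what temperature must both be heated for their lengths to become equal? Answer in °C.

L₁(1 + α₁ΔT) = L₂(1 + α₂ΔT) ⇒ ΔT = (L₂ − L₁)/(α₁L₁ − α₂L₂)
L₂ − L₁ = 0.74701 − 0.74566 = 1.35×10⁻³ m
α₁L₁ − α₂L₂ = 2.88×10⁻⁵×0.74566 − 16.9×10⁻⁶×0.74701 = 8.850539×10⁻⁶ m/K
ΔT = 1.35×10⁻³ / 8.850539×10⁻⁶ = 152.533 K
T = 13.2 + 152.533 = 165.733 °C

T = 165.7 °C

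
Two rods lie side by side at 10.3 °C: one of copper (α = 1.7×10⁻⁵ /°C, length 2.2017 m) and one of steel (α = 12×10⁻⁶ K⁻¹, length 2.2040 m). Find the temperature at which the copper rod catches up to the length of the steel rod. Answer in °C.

Equal length when α₁L₁ΔT − α₂L₂ΔT = L₂ − L₁ = 2.30×10⁻³ m
α₁L₁ = 3.74289×10⁻⁵, α₂L₂ = 2.6448×10⁻⁵ → Δ(αL) = 1.09809×10⁻⁵ m/K
ΔT = 2.30×10⁻³ / 1.09809×10⁻⁵ = 209.455 K, so T = 10.3 + 209.455 = 219.755 °C

T = 219.8 °C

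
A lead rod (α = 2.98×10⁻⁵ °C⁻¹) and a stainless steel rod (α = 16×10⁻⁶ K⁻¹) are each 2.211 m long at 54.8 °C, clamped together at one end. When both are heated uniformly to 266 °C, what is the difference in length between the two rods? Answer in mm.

ΔT = 211.2 K
lead: ΔL = 2.98×10⁻⁵ × 2.211 m × 211.2 = 1.3916×10⁻² m = 13.916 mm
stainless steel: ΔL = 16×10⁻⁶ × 2.211 m × 211.2 = 7.4714×10⁻³ m = 7.4714 mm
difference = 13.916 − 7.4714 = 6.4446 mm

6.44 mm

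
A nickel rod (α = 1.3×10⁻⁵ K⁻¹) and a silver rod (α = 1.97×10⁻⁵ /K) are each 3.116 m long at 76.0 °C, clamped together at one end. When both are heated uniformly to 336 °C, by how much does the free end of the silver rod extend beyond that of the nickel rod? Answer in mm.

ΔT = 260.0 K
nickel: ΔL = 1.3×10⁻⁵ × 3.116 m × 260.0 = 1.0532×10⁻² m = 10.532 mm
silver: ΔL = 1.97×10⁻⁵ × 3.116 m × 260.0 = 1.5960×10⁻² m = 15.960 mm
difference = 15.960 − 10.532 = 5.428 mm

5.43 mm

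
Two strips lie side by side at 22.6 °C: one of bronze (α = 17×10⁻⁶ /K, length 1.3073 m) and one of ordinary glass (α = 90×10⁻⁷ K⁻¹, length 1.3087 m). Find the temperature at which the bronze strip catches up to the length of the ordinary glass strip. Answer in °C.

T = 156.6 °C

L₁(1 + α₁ΔT) = L₂(1 + α₂ΔT) ⇒ ΔT = (L₂ − L₁)/(α₁L₁ − α₂L₂)
L₂ − L₁ = 1.3087 − 1.3073 = 1.40×10⁻³ m
α₁L₁ − α₂L₂ = 17×10⁻⁶×1.3073 − 90×10⁻⁷×1.3087 = 1.04458×10⁻⁵ m/K
ΔT = 1.40×10⁻³ / 1.04458×10⁻⁵ = 134.025 K
T = 22.6 + 134.025 = 156.625 °C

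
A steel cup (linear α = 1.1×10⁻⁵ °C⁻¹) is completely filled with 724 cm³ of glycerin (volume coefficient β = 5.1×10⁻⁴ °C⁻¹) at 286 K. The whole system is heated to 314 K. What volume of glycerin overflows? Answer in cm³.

9.67 cm³

The cup also expands: β_container ≈ 3α = 3.3×10⁻⁵ /K
Net overflow = V₀(β_liq − 3α_cont)ΔT
β − 3α = 5.10×10⁻⁴ − 3.3×10⁻⁵ = 4.77×10⁻⁴ /K; ΔT = 28 K
ΔV = 724 × 4.77×10⁻⁴ × 28 = 9.67 cm³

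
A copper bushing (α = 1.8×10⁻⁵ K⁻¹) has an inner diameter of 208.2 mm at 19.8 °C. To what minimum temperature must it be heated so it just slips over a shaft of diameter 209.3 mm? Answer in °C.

T = 313 °C

Required Δd = 209.3 − 208.2 = 1.1 mm
Δd = αd₀ΔT ⇒ ΔT = Δd/(αd₀) = 1.1 / (1.8×10⁻⁵ × 208.2) = 293.52 K
T_min = 19.8 + 293.52 = 313.32 °C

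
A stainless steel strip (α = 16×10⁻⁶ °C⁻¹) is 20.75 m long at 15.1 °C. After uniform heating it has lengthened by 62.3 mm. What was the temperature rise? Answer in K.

ΔL = αL₀ΔT ⇒ ΔT = ΔL / (αL₀)
ΔT = 62.3×10⁻³ m / (16×10⁻⁶ × 20.75 m) = 187.65 K

ΔT = 188 K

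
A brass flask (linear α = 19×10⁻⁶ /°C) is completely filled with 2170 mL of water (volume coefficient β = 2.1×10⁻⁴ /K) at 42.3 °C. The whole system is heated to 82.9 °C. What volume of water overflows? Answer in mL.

The flask also expands: β_container ≈ 3α = 5.7×10⁻⁵ /K
Net overflow = V₀(β_liq − 3α_cont)ΔT
β − 3α = 2.10×10⁻⁴ − 5.7×10⁻⁵ = 1.53×10⁻⁴ /K; ΔT = 40.6 K
ΔV = 2170 × 1.53×10⁻⁴ × 40.6 = 13.5 mL

13.5 mL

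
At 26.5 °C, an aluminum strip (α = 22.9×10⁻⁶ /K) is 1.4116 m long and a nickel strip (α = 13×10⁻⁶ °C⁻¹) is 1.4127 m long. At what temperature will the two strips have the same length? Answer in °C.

T = 105.3 °C

Equal length when α₁L₁ΔT − α₂L₂ΔT = L₂ − L₁ = 1.10×10⁻³ m
α₁L₁ = 3.232564×10⁻⁵, α₂L₂ = 1.83651×10⁻⁵ → Δ(αL) = 1.396054×10⁻⁵ m/K
ΔT = 1.10×10⁻³ / 1.396054×10⁻⁵ = 78.794 K, so T = 26.5 + 78.794 = 105.294 °C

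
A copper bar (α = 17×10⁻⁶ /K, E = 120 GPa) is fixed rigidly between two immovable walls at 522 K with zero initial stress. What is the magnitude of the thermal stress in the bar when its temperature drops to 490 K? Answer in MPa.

σ = 65.3 MPa

Fully constrained: the free strain ε = αΔT is blocked, so σ = Eε = EαΔT.
|ΔT| = 32 K
σ = 120×10⁹ × 17×10⁻⁶ × 32 = 6.53×10⁷ Pa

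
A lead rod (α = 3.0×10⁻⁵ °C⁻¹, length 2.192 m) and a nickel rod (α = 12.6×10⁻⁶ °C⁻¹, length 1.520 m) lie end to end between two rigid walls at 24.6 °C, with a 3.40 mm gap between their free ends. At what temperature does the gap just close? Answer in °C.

α₁L₁ = 6.576×10⁻⁵ m/K, α₂L₂ = 1.9152×10⁻⁵ m/K → total 8.4912×10⁻⁵ m/K
ΔT = g/(α₁L₁+α₂L₂) = 3.40×10⁻³ / 8.4912×10⁻⁵ = 40.041 K
T = 24.6 + 40.041 = 64.641 °C

T = 64.6 °C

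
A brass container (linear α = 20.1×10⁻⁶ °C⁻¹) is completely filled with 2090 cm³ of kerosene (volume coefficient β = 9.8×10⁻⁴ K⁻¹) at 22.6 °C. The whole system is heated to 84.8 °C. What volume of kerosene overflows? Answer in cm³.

120 cm³

The container also expands: β_container ≈ 3α = 6.03×10⁻⁵ /K
Net overflow = V₀(β_liq − 3α_cont)ΔT
β − 3α = 9.80×10⁻⁴ − 6.03×10⁻⁵ = 9.197×10⁻⁴ /K; ΔT = 62.2 K
ΔV = 2090 × 9.197×10⁻⁴ × 62.2 = 120 cm³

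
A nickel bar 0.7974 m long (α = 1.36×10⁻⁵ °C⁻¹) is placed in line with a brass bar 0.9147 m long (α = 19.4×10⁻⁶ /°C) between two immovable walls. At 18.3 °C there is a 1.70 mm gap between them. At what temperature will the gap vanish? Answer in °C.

α₁L₁ = 1.084464×10⁻⁵ m/K, α₂L₂ = 1.774518×10⁻⁵ m/K → total 2.858982×10⁻⁵ m/K
ΔT = g/(α₁L₁+α₂L₂) = 1.70×10⁻³ / 2.858982×10⁻⁵ = 59.462 K
T = 18.3 + 59.462 = 77.762 °C

T = 77.8 °C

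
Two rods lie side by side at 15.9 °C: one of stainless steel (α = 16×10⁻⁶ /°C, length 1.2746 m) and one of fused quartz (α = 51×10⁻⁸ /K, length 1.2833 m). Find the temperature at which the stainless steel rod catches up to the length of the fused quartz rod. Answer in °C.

Equal length when α₁L₁ΔT − α₂L₂ΔT = L₂ − L₁ = 8.70×10⁻³ m
α₁L₁ = 2.03936×10⁻⁵, α₂L₂ = 6.54483×10⁻⁷ → Δ(αL) = 1.9739117×10⁻⁵ m/K
ΔT = 8.70×10⁻³ / 1.9739117×10⁻⁵ = 440.749 K, so T = 15.9 + 440.749 = 456.649 °C

T = 456.6 °C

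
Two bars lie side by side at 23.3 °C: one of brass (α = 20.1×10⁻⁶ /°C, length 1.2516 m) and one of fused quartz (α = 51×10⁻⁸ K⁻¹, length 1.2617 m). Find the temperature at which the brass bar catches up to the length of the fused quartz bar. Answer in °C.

T = 435.3 °C

L₁(1 + α₁ΔT) = L₂(1 + α₂ΔT) ⇒ ΔT = (L₂ − L₁)/(α₁L₁ − α₂L₂)
L₂ − L₁ = 1.2617 − 1.2516 = 1.01×10⁻² m
α₁L₁ − α₂L₂ = 20.1×10⁻⁶×1.2516 − 51×10⁻⁸×1.2617 = 2.4513693×10⁻⁵ m/K
ΔT = 1.01×10⁻² / 2.4513693×10⁻⁵ = 412.015 K
T = 23.3 + 412.015 = 435.315 °C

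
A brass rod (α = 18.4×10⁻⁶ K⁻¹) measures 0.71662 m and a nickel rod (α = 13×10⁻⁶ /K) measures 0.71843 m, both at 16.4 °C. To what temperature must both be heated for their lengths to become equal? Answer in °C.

T = 487.0 °C

Equal length when α₁L₁ΔT − α₂L₂ΔT = L₂ − L₁ = 1.81×10⁻³ m
α₁L₁ = 1.3185808×10⁻⁵, α₂L₂ = 9.33959×10⁻⁶ → Δ(αL) = 3.846218×10⁻⁶ m/K
ΔT = 1.81×10⁻³ / 3.846218×10⁻⁶ = 470.592 K, so T = 16.4 + 470.592 = 486.992 °C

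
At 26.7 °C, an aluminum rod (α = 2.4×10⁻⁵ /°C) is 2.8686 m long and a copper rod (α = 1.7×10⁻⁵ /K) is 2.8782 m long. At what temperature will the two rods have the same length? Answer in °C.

L₁(1 + α₁ΔT) = L₂(1 + α₂ΔT) ⇒ ΔT = (L₂ − L₁)/(α₁L₁ − α₂L₂)
L₂ − L₁ = 2.8782 − 2.8686 = 9.60×10⁻³ m
α₁L₁ − α₂L₂ = 2.4×10⁻⁵×2.8686 − 1.7×10⁻⁵×2.8782 = 1.9917×10⁻⁵ m/K
ΔT = 9.60×10⁻³ / 1.9917×10⁻⁵ = 482.000 K
T = 26.7 + 482.000 = 508.700 °C

T = 508.7 °C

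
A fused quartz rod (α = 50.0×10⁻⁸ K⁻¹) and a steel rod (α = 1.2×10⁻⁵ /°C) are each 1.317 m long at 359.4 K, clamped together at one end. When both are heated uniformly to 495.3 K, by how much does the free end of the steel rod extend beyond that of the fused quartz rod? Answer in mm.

ΔT = 135.9 K
fused quartz: ΔL = 50.0×10⁻⁸ × 1.317 m × 135.9 = 8.9490×10⁻⁵ m = 0.089490 mm
steel: ΔL = 1.2×10⁻⁵ × 1.317 m × 135.9 = 2.1478×10⁻³ m = 2.1478 mm
difference = 2.1478 − 0.089490 = 2.05831 mm

2.06 mm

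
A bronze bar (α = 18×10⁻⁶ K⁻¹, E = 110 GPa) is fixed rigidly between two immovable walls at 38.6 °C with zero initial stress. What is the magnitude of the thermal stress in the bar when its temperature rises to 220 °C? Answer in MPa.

σ = 359 MPa

Fully constrained: the free strain ε = αΔT is blocked, so σ = Eε = EαΔT.
|ΔT| = 181.4 K
σ = 110×10⁹ × 18×10⁻⁶ × 181.4 = 3.59×10⁸ Pa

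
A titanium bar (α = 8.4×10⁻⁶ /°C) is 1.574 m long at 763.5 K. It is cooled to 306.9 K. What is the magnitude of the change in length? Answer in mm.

ΔL = 6.04 mm

|ΔT| = |306.9 − 763.5| = 456.6 K
ΔL = αL₀ΔT = (8.4×10⁻⁶)(1.574)(456.6) = 6.04×10⁻³ m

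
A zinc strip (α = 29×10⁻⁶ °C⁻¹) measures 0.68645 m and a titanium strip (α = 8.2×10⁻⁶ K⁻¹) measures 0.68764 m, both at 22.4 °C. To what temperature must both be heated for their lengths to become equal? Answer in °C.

T = 105.8 °C

Equal length when α₁L₁ΔT − α₂L₂ΔT = L₂ − L₁ = 1.19×10⁻³ m
α₁L₁ = 1.990705×10⁻⁵, α₂L₂ = 5.638648×10⁻⁶ → Δ(αL) = 1.4268402×10⁻⁵ m/K
ΔT = 1.19×10⁻³ / 1.4268402×10⁻⁵ = 83.401 K, so T = 22.4 + 83.401 = 105.801 °C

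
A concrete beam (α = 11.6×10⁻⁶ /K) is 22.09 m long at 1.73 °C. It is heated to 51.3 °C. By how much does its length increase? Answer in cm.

|ΔT| = |51.3 − 1.73| = 49.57 K
ΔL = αL₀ΔT = (11.6×10⁻⁶)(22.09)(49.57) = 1.27×10⁻² m

ΔL = 1.27 cm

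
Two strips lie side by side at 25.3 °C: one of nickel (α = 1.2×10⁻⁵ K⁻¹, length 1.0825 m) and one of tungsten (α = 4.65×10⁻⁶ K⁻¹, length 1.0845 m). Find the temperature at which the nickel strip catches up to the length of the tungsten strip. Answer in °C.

T = 277.0 °C

Equal length when α₁L₁ΔT − α₂L₂ΔT = L₂ − L₁ = 2.00×10⁻³ m
α₁L₁ = 1.299×10⁻⁵, α₂L₂ = 5.042925×10⁻⁶ → Δ(αL) = 7.947075×10⁻⁶ m/K
ΔT = 2.00×10⁻³ / 7.947075×10⁻⁶ = 251.665 K, so T = 25.3 + 251.665 = 276.965 °C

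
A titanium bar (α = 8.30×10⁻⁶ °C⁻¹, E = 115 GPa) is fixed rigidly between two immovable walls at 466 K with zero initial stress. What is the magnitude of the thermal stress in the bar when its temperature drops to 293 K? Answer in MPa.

σ = 165 MPa

Fully constrained: the free strain ε = αΔT is blocked, so σ = Eε = EαΔT.
|ΔT| = 173 K
σ = 115×10⁹ × 8.30×10⁻⁶ × 173 = 1.65×10⁸ Pa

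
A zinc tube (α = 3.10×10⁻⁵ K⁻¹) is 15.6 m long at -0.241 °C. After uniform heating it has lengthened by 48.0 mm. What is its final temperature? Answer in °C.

T = 99.0 °C

ΔL = αL₀ΔT ⇒ ΔT = ΔL / (αL₀)
ΔT = 48.0×10⁻³ m / (3.10×10⁻⁵ × 15.6 m) = 99.256 K
T = -0.241 + 99.256 = 99.015 °C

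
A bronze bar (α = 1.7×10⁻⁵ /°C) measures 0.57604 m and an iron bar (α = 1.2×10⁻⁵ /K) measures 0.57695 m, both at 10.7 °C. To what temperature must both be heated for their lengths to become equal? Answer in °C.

T = 327.9 °C

L₁(1 + α₁ΔT) = L₂(1 + α₂ΔT) ⇒ ΔT = (L₂ − L₁)/(α₁L₁ − α₂L₂)
L₂ − L₁ = 0.57695 − 0.57604 = 9.10×10⁻⁴ m
α₁L₁ − α₂L₂ = 1.7×10⁻⁵×0.57604 − 1.2×10⁻⁵×0.57695 = 2.86928×10⁻⁶ m/K
ΔT = 9.10×10⁻⁴ / 2.86928×10⁻⁶ = 317.153 K
T = 10.7 + 317.153 = 327.853 °C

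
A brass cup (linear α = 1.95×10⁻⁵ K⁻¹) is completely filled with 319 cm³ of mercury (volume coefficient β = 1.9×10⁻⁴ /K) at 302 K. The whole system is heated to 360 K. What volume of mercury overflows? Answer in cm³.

The cup also expands: β_container ≈ 3α = 5.85×10⁻⁵ /K
Net overflow = V₀(β_liq − 3α_cont)ΔT
β − 3α = 1.90×10⁻⁴ − 5.85×10⁻⁵ = 1.315×10⁻⁴ /K; ΔT = 58 K
ΔV = 319 × 1.315×10⁻⁴ × 58 = 2.43 cm³

2.43 cm³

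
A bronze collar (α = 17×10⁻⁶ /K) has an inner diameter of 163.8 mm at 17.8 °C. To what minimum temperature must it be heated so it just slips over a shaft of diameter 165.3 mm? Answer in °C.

Required Δd = 165.3 − 163.8 = 1.5 mm
Δd = αd₀ΔT ⇒ ΔT = Δd/(αd₀) = 1.5 / (17×10⁻⁶ × 163.8) = 538.68 K
T_min = 17.8 + 538.68 = 556.48 °C

T = 556 °C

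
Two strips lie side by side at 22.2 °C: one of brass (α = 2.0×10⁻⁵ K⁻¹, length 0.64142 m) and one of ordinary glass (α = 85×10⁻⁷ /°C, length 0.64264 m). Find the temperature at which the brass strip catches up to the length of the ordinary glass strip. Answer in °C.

T = 187.8 °C

L₁(1 + α₁ΔT) = L₂(1 + α₂ΔT) ⇒ ΔT = (L₂ − L₁)/(α₁L₁ − α₂L₂)
L₂ − L₁ = 0.64264 − 0.64142 = 1.22×10⁻³ m
α₁L₁ − α₂L₂ = 2.0×10⁻⁵×0.64142 − 85×10⁻⁷×0.64264 = 7.36596×10⁻⁶ m/K
ΔT = 1.22×10⁻³ / 7.36596×10⁻⁶ = 165.627 K
T = 22.2 + 165.627 = 187.827 °C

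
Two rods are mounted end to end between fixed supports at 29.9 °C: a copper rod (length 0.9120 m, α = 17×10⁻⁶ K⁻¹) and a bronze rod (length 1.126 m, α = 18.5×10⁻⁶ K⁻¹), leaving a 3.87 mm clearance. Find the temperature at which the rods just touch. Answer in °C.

α₁L₁ = 1.5504×10⁻⁵ m/K, α₂L₂ = 2.0831×10⁻⁵ m/K → total 3.6335×10⁻⁵ m/K
ΔT = g/(α₁L₁+α₂L₂) = 3.87×10⁻³ / 3.6335×10⁻⁵ = 106.51 K
T = 29.9 + 106.51 = 136.41 °C

T = 136 °C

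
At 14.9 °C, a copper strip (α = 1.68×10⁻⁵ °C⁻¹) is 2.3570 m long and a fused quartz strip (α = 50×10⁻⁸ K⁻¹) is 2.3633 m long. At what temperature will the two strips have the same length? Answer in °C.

Equal length when α₁L₁ΔT − α₂L₂ΔT = L₂ − L₁ = 6.30×10⁻³ m
α₁L₁ = 3.95976×10⁻⁵, α₂L₂ = 1.18165×10⁻⁶ → Δ(αL) = 3.841595×10⁻⁵ m/K
ΔT = 6.30×10⁻³ / 3.841595×10⁻⁵ = 163.994 K, so T = 14.9 + 163.994 = 178.894 °C

T = 178.9 °C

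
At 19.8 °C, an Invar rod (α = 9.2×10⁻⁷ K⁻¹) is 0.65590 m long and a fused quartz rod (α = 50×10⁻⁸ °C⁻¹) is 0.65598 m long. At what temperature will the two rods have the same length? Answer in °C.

T = 310.2 °C

L₁(1 + α₁ΔT) = L₂(1 + α₂ΔT) ⇒ ΔT = (L₂ − L₁)/(α₁L₁ − α₂L₂)
L₂ − L₁ = 0.65598 − 0.65590 = 8.00×10⁻⁵ m
α₁L₁ − α₂L₂ = 9.2×10⁻⁷×0.65590 − 50×10⁻⁸×0.65598 = 2.75438×10⁻⁷ m/K
ΔT = 8.00×10⁻⁵ / 2.75438×10⁻⁷ = 290.446 K
T = 19.8 + 290.446 = 310.246 °C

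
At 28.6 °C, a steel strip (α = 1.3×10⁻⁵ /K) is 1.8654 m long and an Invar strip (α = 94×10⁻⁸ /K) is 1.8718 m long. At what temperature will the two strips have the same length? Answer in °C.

L₁(1 + α₁ΔT) = L₂(1 + α₂ΔT) ⇒ ΔT = (L₂ − L₁)/(α₁L₁ − α₂L₂)
L₂ − L₁ = 1.8718 − 1.8654 = 6.40×10⁻³ m
α₁L₁ − α₂L₂ = 1.3×10⁻⁵×1.8654 − 94×10⁻⁸×1.8718 = 2.2490708×10⁻⁵ m/K
ΔT = 6.40×10⁻³ / 2.2490708×10⁻⁵ = 284.562 K
T = 28.6 + 284.562 = 313.162 °C

T = 313.2 °C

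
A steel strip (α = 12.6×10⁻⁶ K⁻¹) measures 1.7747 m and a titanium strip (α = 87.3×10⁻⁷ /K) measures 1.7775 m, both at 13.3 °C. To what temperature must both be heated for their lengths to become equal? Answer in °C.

L₁(1 + α₁ΔT) = L₂(1 + α₂ΔT) ⇒ ΔT = (L₂ − L₁)/(α₁L₁ − α₂L₂)
L₂ − L₁ = 1.7775 − 1.7747 = 2.80×10⁻³ m
α₁L₁ − α₂L₂ = 12.6×10⁻⁶×1.7747 − 87.3×10⁻⁷×1.7775 = 6.843645×10⁻⁶ m/K
ΔT = 2.80×10⁻³ / 6.843645×10⁻⁶ = 409.139 K
T = 13.3 + 409.139 = 422.439 °C

T = 422.4 °C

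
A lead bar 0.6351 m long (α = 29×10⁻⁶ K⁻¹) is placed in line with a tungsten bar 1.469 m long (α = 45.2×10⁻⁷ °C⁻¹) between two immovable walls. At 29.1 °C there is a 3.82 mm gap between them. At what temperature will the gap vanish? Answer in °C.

T = 182 °C

α₁L₁ = 1.84179×10⁻⁵ m/K, α₂L₂ = 6.63988×10⁻⁶ m/K → total 2.505778×10⁻⁵ m/K
ΔT = g/(α₁L₁+α₂L₂) = 3.82×10⁻³ / 2.505778×10⁻⁵ = 152.45 K
T = 29.1 + 152.45 = 181.55 °C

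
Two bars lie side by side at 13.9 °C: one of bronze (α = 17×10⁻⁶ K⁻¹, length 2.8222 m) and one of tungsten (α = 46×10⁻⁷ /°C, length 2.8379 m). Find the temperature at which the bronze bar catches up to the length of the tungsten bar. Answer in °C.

L₁(1 + α₁ΔT) = L₂(1 + α₂ΔT) ⇒ ΔT = (L₂ − L₁)/(α₁L₁ − α₂L₂)
L₂ − L₁ = 2.8379 − 2.8222 = 1.57×10⁻² m
α₁L₁ − α₂L₂ = 17×10⁻⁶×2.8222 − 46×10⁻⁷×2.8379 = 3.492306×10⁻⁵ m/K
ΔT = 1.57×10⁻² / 3.492306×10⁻⁵ = 449.560 K
T = 13.9 + 449.560 = 463.460 °C

T = 463.5 °C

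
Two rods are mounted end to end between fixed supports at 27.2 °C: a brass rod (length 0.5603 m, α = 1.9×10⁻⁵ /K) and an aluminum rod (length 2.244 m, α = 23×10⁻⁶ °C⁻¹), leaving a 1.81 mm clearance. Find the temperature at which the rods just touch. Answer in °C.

T = 56.3 °C

Gap closes when ΔL₁ + ΔL₂ = 1.81 mm = 1.81×10⁻³ m
(α₁L₁ + α₂L₂)ΔT = g
α₁L₁ + α₂L₂ = 1.9×10⁻⁵×0.5603 + 23×10⁻⁶×2.244 = 6.22577×10⁻⁵ m/K
ΔT = 1.81×10⁻³ / 6.22577×10⁻⁵ = 29.073 K
T = 27.2 + 29.073 = 56.273 °C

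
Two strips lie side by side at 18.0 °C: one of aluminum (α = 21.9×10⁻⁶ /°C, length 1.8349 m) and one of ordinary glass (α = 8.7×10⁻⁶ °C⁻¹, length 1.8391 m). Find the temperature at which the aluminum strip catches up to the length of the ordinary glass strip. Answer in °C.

T = 191.7 °C

Equal length when α₁L₁ΔT − α₂L₂ΔT = L₂ − L₁ = 4.20×10⁻³ m
α₁L₁ = 4.018431×10⁻⁵, α₂L₂ = 1.600017×10⁻⁵ → Δ(αL) = 2.418414×10⁻⁵ m/K
ΔT = 4.20×10⁻³ / 2.418414×10⁻⁵ = 173.668 K, so T = 18.0 + 173.668 = 191.668 °C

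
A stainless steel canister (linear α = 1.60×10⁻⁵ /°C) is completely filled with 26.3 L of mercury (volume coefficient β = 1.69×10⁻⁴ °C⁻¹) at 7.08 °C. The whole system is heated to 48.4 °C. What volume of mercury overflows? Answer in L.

The canister also expands: β_container ≈ 3α = 4.8×10⁻⁵ /K
Net overflow = V₀(β_liq − 3α_cont)ΔT
β − 3α = 1.69×10⁻⁴ − 4.8×10⁻⁵ = 1.21×10⁻⁴ /K; ΔT = 41.32 K
ΔV = 26.3 × 1.21×10⁻⁴ × 41.32 = 0.131 L

0.131 L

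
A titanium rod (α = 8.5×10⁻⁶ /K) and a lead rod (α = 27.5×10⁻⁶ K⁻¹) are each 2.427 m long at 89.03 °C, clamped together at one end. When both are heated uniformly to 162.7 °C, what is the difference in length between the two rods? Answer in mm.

3.40 mm

ΔT = 73.67 K
titanium: ΔL = 8.5×10⁻⁶ × 2.427 m × 73.67 = 1.5198×10⁻³ m = 1.5198 mm
lead: ΔL = 27.5×10⁻⁶ × 2.427 m × 73.67 = 4.9169×10⁻³ m = 4.9169 mm
difference = 4.9169 − 1.5198 = 3.3971 mm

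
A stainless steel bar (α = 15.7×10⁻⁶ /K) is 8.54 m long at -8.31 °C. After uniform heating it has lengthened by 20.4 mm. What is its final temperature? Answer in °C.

T = 144 °C

ΔL = αL₀ΔT ⇒ ΔT = ΔL / (αL₀)
ΔT = 20.4×10⁻³ m / (15.7×10⁻⁶ × 8.54 m) = 152.15 K
T = -8.31 + 152.15 = 143.84 °C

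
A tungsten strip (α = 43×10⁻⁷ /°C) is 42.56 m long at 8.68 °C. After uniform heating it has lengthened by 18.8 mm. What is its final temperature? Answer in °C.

T = 111 °C

ΔL = αL₀ΔT ⇒ ΔT = ΔL / (αL₀)
ΔT = 18.8×10⁻³ m / (43×10⁻⁷ × 42.56 m) = 102.73 K
T = 8.68 + 102.73 = 111.41 °C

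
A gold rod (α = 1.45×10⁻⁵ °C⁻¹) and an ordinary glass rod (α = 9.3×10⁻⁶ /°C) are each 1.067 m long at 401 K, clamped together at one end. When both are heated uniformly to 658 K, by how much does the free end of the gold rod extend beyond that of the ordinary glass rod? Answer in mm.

1.43 mm

ΔT = 257 K
gold: ΔL = 1.45×10⁻⁵ × 1.067 m × 257 = 3.9762×10⁻³ m = 3.9762 mm
ordinary glass: ΔL = 9.3×10⁻⁶ × 1.067 m × 257 = 2.5502×10⁻³ m = 2.5502 mm
difference = 3.9762 − 2.5502 = 1.4260 mm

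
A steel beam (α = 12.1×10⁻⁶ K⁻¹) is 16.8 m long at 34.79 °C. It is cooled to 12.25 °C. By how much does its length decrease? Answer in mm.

ΔL = 4.58 mm

|ΔT| = |12.25 − 34.79| = 22.54 K
ΔL = αL₀ΔT = (12.1×10⁻⁶)(16.8)(22.54) = 4.58×10⁻³ m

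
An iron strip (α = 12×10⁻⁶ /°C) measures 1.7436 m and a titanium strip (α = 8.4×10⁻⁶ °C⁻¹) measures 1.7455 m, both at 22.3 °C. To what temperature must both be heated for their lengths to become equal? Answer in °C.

L₁(1 + α₁ΔT) = L₂(1 + α₂ΔT) ⇒ ΔT = (L₂ − L₁)/(α₁L₁ − α₂L₂)
L₂ − L₁ = 1.7455 − 1.7436 = 1.90×10⁻³ m
α₁L₁ − α₂L₂ = 12×10⁻⁶×1.7436 − 8.4×10⁻⁶×1.7455 = 6.261×10⁻⁶ m/K
ΔT = 1.90×10⁻³ / 6.261×10⁻⁶ = 303.466 K
T = 22.3 + 303.466 = 325.766 °C

T = 325.8 °C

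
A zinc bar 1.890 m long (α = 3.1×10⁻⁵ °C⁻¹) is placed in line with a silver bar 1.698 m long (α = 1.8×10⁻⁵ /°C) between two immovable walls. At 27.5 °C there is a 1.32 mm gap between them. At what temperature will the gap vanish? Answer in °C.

T = 42.3 °C

α₁L₁ = 5.859×10⁻⁵ m/K, α₂L₂ = 3.0564×10⁻⁵ m/K → total 8.9154×10⁻⁵ m/K
ΔT = g/(α₁L₁+α₂L₂) = 1.32×10⁻³ / 8.9154×10⁻⁵ = 14.806 K
T = 27.5 + 14.806 = 42.306 °C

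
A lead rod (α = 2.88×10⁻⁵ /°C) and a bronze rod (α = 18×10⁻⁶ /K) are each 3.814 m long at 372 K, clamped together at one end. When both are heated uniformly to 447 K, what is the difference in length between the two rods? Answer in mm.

ΔT = 75 K
lead: ΔL = 2.88×10⁻⁵ × 3.814 m × 75 = 8.2382×10⁻³ m = 8.2382 mm
bronze: ΔL = 18×10⁻⁶ × 3.814 m × 75 = 5.1489×10⁻³ m = 5.1489 mm
difference = 8.2382 − 5.1489 = 3.0893 mm

3.09 mm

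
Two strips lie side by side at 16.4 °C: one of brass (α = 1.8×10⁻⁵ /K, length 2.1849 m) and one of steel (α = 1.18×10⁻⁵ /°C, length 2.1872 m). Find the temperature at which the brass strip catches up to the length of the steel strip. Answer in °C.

L₁(1 + α₁ΔT) = L₂(1 + α₂ΔT) ⇒ ΔT = (L₂ − L₁)/(α₁L₁ − α₂L₂)
L₂ − L₁ = 2.1872 − 2.1849 = 2.30×10⁻³ m
α₁L₁ − α₂L₂ = 1.8×10⁻⁵×2.1849 − 1.18×10⁻⁵×2.1872 = 1.351924×10⁻⁵ m/K
ΔT = 2.30×10⁻³ / 1.351924×10⁻⁵ = 170.128 K
T = 16.4 + 170.128 = 186.528 °C

T = 186.5 °C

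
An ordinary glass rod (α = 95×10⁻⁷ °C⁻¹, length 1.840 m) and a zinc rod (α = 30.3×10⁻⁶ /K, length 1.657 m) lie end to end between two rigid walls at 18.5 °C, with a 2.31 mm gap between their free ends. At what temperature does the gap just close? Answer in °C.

α₁L₁ = 1.748×10⁻⁵ m/K, α₂L₂ = 5.02071×10⁻⁵ m/K → total 6.76871×10⁻⁵ m/K
ΔT = g/(α₁L₁+α₂L₂) = 2.31×10⁻³ / 6.76871×10⁻⁵ = 34.128 K
T = 18.5 + 34.128 = 52.628 °C

T = 52.6 °C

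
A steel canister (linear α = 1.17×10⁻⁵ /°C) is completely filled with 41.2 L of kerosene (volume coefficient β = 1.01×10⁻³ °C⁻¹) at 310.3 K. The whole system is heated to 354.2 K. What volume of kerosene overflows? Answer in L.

The canister also expands: β_container ≈ 3α = 3.51×10⁻⁵ /K
Net overflow = V₀(β_liq − 3α_cont)ΔT
β − 3α = 1.01×10⁻³ − 3.51×10⁻⁵ = 9.749×10⁻⁴ /K; ΔT = 43.9 K
ΔV = 41.2 × 9.749×10⁻⁴ × 43.9 = 1.76 L

1.76 L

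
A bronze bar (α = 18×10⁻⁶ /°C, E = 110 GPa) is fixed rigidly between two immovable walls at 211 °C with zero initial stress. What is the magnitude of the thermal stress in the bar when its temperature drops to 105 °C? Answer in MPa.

Fully constrained: the free strain ε = αΔT is blocked, so σ = Eε = EαΔT.
|ΔT| = 106 K
σ = 110×10⁹ × 18×10⁻⁶ × 106 = 2.10×10⁸ Pa

σ = 210 MPa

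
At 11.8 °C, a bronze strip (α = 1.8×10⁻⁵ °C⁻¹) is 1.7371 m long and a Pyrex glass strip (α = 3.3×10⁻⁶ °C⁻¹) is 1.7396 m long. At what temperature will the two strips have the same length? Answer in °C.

Equal length when α₁L₁ΔT − α₂L₂ΔT = L₂ − L₁ = 2.50×10⁻³ m
α₁L₁ = 3.12678×10⁻⁵, α₂L₂ = 5.74068×10⁻⁶ → Δ(αL) = 2.552712×10⁻⁵ m/K
ΔT = 2.50×10⁻³ / 2.552712×10⁻⁵ = 97.935 K, so T = 11.8 + 97.935 = 109.735 °C

T = 109.7 °C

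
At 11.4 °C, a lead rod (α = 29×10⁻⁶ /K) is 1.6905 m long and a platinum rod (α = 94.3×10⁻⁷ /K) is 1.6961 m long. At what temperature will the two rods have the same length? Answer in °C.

T = 180.9 °C

Equal length when α₁L₁ΔT − α₂L₂ΔT = L₂ − L₁ = 5.60×10⁻³ m
α₁L₁ = 4.90245×10⁻⁵, α₂L₂ = 1.5994223×10⁻⁵ → Δ(αL) = 3.3030277×10⁻⁵ m/K
ΔT = 5.60×10⁻³ / 3.3030277×10⁻⁵ = 169.541 K, so T = 11.4 + 169.541 = 180.941 °C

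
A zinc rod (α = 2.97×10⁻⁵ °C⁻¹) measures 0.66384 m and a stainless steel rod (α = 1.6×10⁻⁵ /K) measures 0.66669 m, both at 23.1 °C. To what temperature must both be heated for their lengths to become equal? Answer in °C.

L₁(1 + α₁ΔT) = L₂(1 + α₂ΔT) ⇒ ΔT = (L₂ − L₁)/(α₁L₁ − α₂L₂)
L₂ − L₁ = 0.66669 − 0.66384 = 2.85×10⁻³ m
α₁L₁ − α₂L₂ = 2.97×10⁻⁵×0.66384 − 1.6×10⁻⁵×0.66669 = 9.049008×10⁻⁶ m/K
ΔT = 2.85×10⁻³ / 9.049008×10⁻⁶ = 314.952 K
T = 23.1 + 314.952 = 338.052 °C

T = 338.1 °C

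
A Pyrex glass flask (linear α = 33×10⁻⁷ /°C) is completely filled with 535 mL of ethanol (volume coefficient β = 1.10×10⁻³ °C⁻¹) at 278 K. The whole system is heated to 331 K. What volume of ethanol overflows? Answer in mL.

The flask also expands: β_container ≈ 3α = 9.9×10⁻⁶ /K
Net overflow = V₀(β_liq − 3α_cont)ΔT
β − 3α = 1.10×10⁻³ − 9.9×10⁻⁶ = 1.0901×10⁻³ /K; ΔT = 53 K
ΔV = 535 × 1.0901×10⁻³ × 53 = 30.9 mL

30.9 mL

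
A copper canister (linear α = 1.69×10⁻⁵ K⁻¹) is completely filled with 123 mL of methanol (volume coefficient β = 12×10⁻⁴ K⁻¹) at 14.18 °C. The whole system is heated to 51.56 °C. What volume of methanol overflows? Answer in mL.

5.28 mL

The canister also expands: β_container ≈ 3α = 5.07×10⁻⁵ /K
Net overflow = V₀(β_liq − 3α_cont)ΔT
β − 3α = 1.20×10⁻³ − 5.07×10⁻⁵ = 1.1493×10⁻³ /K; ΔT = 37.38 K
ΔV = 123 × 1.1493×10⁻³ × 37.38 = 5.28 mL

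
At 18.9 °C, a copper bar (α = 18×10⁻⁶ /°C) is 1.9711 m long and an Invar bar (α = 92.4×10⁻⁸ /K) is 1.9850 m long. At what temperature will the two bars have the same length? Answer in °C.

Equal length when α₁L₁ΔT − α₂L₂ΔT = L₂ − L₁ = 1.39×10⁻² m
α₁L₁ = 3.54798×10⁻⁵, α₂L₂ = 1.83414×10⁻⁶ → Δ(αL) = 3.364566×10⁻⁵ m/K
ΔT = 1.39×10⁻² / 3.364566×10⁻⁵ = 413.129 K, so T = 18.9 + 413.129 = 432.029 °C

T = 432.0 °C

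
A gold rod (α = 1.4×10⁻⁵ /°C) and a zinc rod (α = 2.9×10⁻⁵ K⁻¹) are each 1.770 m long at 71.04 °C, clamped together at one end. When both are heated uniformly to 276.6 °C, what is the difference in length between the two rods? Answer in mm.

5.46 mm

ΔT = 205.56 K
gold: ΔL = 1.4×10⁻⁵ × 1.770 m × 205.56 = 5.0938×10⁻³ m = 5.0938 mm
zinc: ΔL = 2.9×10⁻⁵ × 1.770 m × 205.56 = 1.0551×10⁻² m = 10.551 mm
difference = 10.551 − 5.0938 = 5.4572 mm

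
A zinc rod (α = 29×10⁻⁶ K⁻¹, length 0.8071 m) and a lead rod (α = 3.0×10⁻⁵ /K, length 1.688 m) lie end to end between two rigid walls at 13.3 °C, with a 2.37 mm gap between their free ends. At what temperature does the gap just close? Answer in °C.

T = 45.3 °C

α₁L₁ = 2.34059×10⁻⁵ m/K, α₂L₂ = 5.064×10⁻⁵ m/K → total 7.40459×10⁻⁵ m/K
ΔT = g/(α₁L₁+α₂L₂) = 2.37×10⁻³ / 7.40459×10⁻⁵ = 32.007 K
T = 13.3 + 32.007 = 45.307 °C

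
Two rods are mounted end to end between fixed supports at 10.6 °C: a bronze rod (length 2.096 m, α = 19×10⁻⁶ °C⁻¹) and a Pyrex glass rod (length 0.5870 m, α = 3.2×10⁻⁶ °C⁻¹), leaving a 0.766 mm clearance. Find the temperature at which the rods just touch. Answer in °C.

T = 29.0 °C

Gap closes when ΔL₁ + ΔL₂ = 0.766 mm = 7.66×10⁻⁴ m
(α₁L₁ + α₂L₂)ΔT = g
α₁L₁ + α₂L₂ = 19×10⁻⁶×2.096 + 3.2×10⁻⁶×0.5870 = 4.17024×10⁻⁵ m/K
ΔT = 7.66×10⁻⁴ / 4.17024×10⁻⁵ = 18.368 K
T = 10.6 + 18.368 = 28.968 °C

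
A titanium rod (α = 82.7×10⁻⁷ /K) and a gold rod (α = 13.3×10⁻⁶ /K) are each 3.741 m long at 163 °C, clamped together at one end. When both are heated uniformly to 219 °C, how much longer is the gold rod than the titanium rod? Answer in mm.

ΔT = 56 K
titanium: ΔL = 82.7×10⁻⁷ × 3.741 m × 56 = 1.7325×10⁻³ m = 1.7325 mm
gold: ΔL = 13.3×10⁻⁶ × 3.741 m × 56 = 2.7863×10⁻³ m = 2.7863 mm
difference = 2.7863 − 1.7325 = 1.0538 mm

1.05 mm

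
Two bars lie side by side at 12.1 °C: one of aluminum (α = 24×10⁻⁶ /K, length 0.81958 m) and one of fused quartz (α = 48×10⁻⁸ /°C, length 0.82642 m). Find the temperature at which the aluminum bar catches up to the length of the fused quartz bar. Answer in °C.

T = 367.0 °C

L₁(1 + α₁ΔT) = L₂(1 + α₂ΔT) ⇒ ΔT = (L₂ − L₁)/(α₁L₁ − α₂L₂)
L₂ − L₁ = 0.82642 − 0.81958 = 6.84×10⁻³ m
α₁L₁ − α₂L₂ = 24×10⁻⁶×0.81958 − 48×10⁻⁸×0.82642 = 1.92732384×10⁻⁵ m/K
ΔT = 6.84×10⁻³ / 1.92732384×10⁻⁵ = 354.896 K
T = 12.1 + 354.896 = 366.996 °C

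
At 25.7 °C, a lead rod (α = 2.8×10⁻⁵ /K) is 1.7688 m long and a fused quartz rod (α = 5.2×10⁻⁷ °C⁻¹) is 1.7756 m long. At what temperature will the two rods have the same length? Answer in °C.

T = 165.6 °C

Equal length when α₁L₁ΔT − α₂L₂ΔT = L₂ − L₁ = 6.80×10⁻³ m
α₁L₁ = 4.95264×10⁻⁵, α₂L₂ = 9.23312×10⁻⁷ → Δ(αL) = 4.8603088×10⁻⁵ m/K
ΔT = 6.80×10⁻³ / 4.8603088×10⁻⁵ = 139.909 K, so T = 25.7 + 139.909 = 165.609 °C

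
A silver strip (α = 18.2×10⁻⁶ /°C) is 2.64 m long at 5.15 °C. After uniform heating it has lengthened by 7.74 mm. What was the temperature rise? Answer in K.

ΔT = 161 K

ΔL = αL₀ΔT ⇒ ΔT = ΔL / (αL₀)
ΔT = 7.74×10⁻³ m / (18.2×10⁻⁶ × 2.64 m) = 161.09 K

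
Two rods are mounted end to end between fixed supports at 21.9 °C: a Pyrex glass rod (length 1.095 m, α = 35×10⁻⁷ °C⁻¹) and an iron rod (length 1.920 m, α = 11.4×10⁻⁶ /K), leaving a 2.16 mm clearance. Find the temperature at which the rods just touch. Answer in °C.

T = 106 °C

Gap closes when ΔL₁ + ΔL₂ = 2.16 mm = 2.16×10⁻³ m
(α₁L₁ + α₂L₂)ΔT = g
α₁L₁ + α₂L₂ = 35×10⁻⁷×1.095 + 11.4×10⁻⁶×1.920 = 2.57205×10⁻⁵ m/K
ΔT = 2.16×10⁻³ / 2.57205×10⁻⁵ = 83.98 K
T = 21.9 + 83.98 = 105.88 °C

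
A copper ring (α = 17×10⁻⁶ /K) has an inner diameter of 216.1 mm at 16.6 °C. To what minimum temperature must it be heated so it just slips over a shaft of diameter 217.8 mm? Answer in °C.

Required Δd = 217.8 − 216.1 = 1.7 mm
Δd = αd₀ΔT ⇒ ΔT = Δd/(αd₀) = 1.7 / (17×10⁻⁶ × 216.1) = 462.75 K
T_min = 16.6 + 462.75 = 479.35 °C

T = 479 °C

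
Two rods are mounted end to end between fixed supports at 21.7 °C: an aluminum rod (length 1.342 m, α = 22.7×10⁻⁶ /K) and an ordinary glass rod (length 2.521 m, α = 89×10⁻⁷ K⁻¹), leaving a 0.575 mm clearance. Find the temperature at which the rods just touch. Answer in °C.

α₁L₁ = 3.04634×10⁻⁵ m/K, α₂L₂ = 2.24369×10⁻⁵ m/K → total 5.29003×10⁻⁵ m/K
ΔT = g/(α₁L₁+α₂L₂) = 5.75×10⁻⁴ / 5.29003×10⁻⁵ = 10.870 K
T = 21.7 + 10.870 = 32.570 °C

T = 32.6 °C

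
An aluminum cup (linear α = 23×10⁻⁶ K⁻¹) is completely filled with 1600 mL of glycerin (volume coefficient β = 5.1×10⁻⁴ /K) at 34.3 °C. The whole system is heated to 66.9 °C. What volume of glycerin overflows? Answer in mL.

23.0 mL

The cup also expands: β_container ≈ 3α = 6.9×10⁻⁵ /K
Net overflow = V₀(β_liq − 3α_cont)ΔT
β − 3α = 5.10×10⁻⁴ − 6.9×10⁻⁵ = 4.41×10⁻⁴ /K; ΔT = 32.6 K
ΔV = 1600 × 4.41×10⁻⁴ × 32.6 = 23.0 mL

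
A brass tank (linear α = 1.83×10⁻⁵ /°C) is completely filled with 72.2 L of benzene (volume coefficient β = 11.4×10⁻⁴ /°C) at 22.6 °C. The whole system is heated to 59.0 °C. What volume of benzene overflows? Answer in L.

2.85 L

The tank also expands: β_container ≈ 3α = 5.49×10⁻⁵ /K
Net overflow = V₀(β_liq − 3α_cont)ΔT
β − 3α = 1.14×10⁻³ − 5.49×10⁻⁵ = 1.0851×10⁻³ /K; ΔT = 36.4 K
ΔV = 72.2 × 1.0851×10⁻³ × 36.4 = 2.85 L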